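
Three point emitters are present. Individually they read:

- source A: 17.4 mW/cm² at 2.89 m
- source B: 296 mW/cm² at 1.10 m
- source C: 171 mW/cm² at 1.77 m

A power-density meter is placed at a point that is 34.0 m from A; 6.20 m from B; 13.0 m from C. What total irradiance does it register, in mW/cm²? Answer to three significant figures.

12.6 mW/cm²

Each source contributes Iᵢ·(dᵢ/rᵢ)²; contributions add.
A: 17.4 × (2.89/34.0)² = 0.1257 mW/cm²
B: 296 × (1.10/6.20)² = 9.317 mW/cm²
C: 171 × (1.77/13.0)² = 3.170 mW/cm²
Total = 0.1257 + 9.317 + 3.170 = 12.61 mW/cm².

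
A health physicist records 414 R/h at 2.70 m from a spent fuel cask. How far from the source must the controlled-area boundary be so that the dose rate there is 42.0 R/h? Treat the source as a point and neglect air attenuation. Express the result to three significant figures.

Since intensity falls as 1/r², d₂ = d₁·√(I₁/I₂).
I₁/I₂ = 414/42.0 = 9.857, so d₂ = 2.70 × √9.857 = 8.477 m.

8.48 m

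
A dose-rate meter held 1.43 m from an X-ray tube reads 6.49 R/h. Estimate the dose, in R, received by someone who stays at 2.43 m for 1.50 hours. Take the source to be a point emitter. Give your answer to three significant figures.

Using I₁d₁² = I₂d₂², rate at 2.43 m:
6.49 × (1.43/2.43)² = 6.49 × 0.3463 = 2.247 R/h.
Dose = rate × time = 2.247 R/h × 1.500 h = 3.370 R.

3.37 R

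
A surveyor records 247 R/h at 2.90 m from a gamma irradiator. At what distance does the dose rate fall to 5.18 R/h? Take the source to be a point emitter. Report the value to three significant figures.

Using I₁d₁² = I₂d₂², d₂ = d₁·√(I₁/I₂).
I₁/I₂ = 247/5.18 = 47.68, so d₂ = 2.90 × √47.68 = 20.02 m.

20.0 m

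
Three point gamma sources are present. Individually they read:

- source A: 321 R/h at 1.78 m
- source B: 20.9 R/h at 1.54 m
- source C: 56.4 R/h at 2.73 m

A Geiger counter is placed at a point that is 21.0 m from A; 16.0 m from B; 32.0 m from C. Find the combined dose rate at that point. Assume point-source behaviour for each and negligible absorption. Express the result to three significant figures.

2.91 R/h

Each source contributes Iᵢ·(dᵢ/rᵢ)²; contributions add.
A: 321 × (1.78/21.0)² = 2.306 R/h
B: 20.9 × (1.54/16.0)² = 0.1936 R/h
C: 56.4 × (2.73/32.0)² = 0.4105 R/h
Total = 2.306 + 0.1936 + 0.4105 = 2.910 R/h.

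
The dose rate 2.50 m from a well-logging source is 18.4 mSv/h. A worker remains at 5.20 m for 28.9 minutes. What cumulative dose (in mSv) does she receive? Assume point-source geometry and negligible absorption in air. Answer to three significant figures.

Since intensity falls as 1/r², rate at 5.20 m:
(2.50/5.20)² = 0.2311, so 18.4 × 0.2311 = 4.252 mSv/h.
Dose = rate × time = 4.252 mSv/h × 0.4817 h = 2.048 mSv.

2.05 mSv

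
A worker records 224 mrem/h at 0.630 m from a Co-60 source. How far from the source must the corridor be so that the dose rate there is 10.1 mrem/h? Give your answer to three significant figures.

2.97 m

Using I₁d₁² = I₂d₂², d₂ = d₁·√(I₁/I₂).
I₁/I₂ = 224/10.1 = 22.18, so d₂ = 0.630 × √22.18 = 2.967 m.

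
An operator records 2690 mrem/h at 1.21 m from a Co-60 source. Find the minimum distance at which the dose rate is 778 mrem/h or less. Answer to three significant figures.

Intensity scales as (d₁/d₂)², so d₂ = d₁·√(I₁/I₂).
I₁/I₂ = 2690/778 = 3.458, so d₂ = 1.21 × √3.458 = 2.250 m.

2.25 m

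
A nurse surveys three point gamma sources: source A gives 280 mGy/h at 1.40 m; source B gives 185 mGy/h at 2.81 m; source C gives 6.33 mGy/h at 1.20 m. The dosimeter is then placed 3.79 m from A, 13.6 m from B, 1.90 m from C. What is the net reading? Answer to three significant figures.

Each source contributes Iᵢ·(dᵢ/rᵢ)²; contributions add.
A: 280 × (1.40/3.79)² = 38.21 mGy/h
B: 185 × (2.81/13.6)² = 7.898 mGy/h
C: 6.33 × (1.20/1.90)² = 2.525 mGy/h
Total = 38.21 + 7.898 + 2.525 = 48.63 mGy/h.

48.6 mGy/h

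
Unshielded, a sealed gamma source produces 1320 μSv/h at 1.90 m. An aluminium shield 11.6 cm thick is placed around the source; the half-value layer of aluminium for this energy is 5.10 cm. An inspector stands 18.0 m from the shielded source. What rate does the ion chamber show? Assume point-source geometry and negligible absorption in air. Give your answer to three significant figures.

Distance alone: 1320 × (1.90/18.0)² = 1320 × 0.01114 = 14.70 μSv/h.
Shield: 11.6/5.10 = 2.275 half-value layers → attenuation 2^(−2.275) = 0.2066.
Combined: 14.70 × 0.2066 = 3.037 μSv/h.

3.04 μSv/h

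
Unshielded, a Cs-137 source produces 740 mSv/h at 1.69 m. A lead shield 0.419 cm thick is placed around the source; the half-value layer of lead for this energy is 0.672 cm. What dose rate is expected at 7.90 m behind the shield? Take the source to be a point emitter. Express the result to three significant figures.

22.0 mSv/h

Distance alone: 740 × (1.69/7.90)² = 740 × 0.04576 = 33.86 mSv/h.
Shield: 0.419/0.672 = 0.6235 half-value layers → attenuation 2^(−0.6235) = 0.6491.
Combined: 33.86 × 0.6491 = 21.98 mSv/h.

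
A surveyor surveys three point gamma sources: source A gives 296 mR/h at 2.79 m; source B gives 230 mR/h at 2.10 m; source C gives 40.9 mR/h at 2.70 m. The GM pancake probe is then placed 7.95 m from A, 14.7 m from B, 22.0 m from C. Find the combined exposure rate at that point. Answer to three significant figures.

Each source contributes Iᵢ·(dᵢ/rᵢ)²; contributions add.
A: 296 × (2.79/7.95)² = 36.46 mR/h
B: 230 × (2.10/14.7)² = 4.694 mR/h
C: 40.9 × (2.70/22.0)² = 0.6160 mR/h
Total = 36.46 + 4.694 + 0.6160 = 41.77 mR/h.

41.8 mR/h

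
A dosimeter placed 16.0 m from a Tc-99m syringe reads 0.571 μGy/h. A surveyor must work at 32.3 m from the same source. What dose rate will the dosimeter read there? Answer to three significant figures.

0.140 μGy/h

Intensity scales as (d₁/d₂)², so scaling from 16.0 m to 32.3 m:
0.571 × (16.0/32.3)² = 0.571 × 0.2454 = 0.1401 μGy/h.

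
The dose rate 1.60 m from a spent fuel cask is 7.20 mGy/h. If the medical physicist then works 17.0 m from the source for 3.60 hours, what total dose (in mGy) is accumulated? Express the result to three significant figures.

Since intensity falls as 1/r², rate at 17.0 m:
7.20 × (1.60/17.0)² = 7.20 × 0.008858 = 0.06378 mGy/h.
Dose = rate × time = 0.06378 mGy/h × 3.600 h = 0.2296 mGy.

0.230 mGy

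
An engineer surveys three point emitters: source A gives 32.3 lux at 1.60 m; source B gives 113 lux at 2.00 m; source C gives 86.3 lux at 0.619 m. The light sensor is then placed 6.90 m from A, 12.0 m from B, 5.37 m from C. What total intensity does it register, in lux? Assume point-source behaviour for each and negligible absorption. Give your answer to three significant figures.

6.02 lux

By superposition, sum each source's inverse-square contribution:
A: 32.3 × (1.60/6.90)² = 1.737 lux
B: 113 × (2.00/12.0)² = 3.139 lux
C: 86.3 × (0.619/5.37)² = 1.147 lux
Total = 1.737 + 3.139 + 1.147 = 6.023 lux.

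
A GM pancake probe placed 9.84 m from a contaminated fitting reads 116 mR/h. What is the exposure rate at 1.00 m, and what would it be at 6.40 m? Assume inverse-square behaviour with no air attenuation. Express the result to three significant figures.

11200 mR/h; 274 mR/h

By the inverse-square law,
At 1.00 m: 116 × (9.84/1.00)² = 116 × 96.83 = 11230 mR/h
At 6.40 m: 11230 × (1.00/6.40)² = 11230 × 0.02441 = 274.1 mR/h.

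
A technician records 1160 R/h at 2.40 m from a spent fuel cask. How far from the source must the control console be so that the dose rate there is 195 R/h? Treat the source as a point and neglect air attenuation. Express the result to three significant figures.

5.85 m

Using I₁d₁² = I₂d₂², d₂ = d₁·√(I₁/I₂).
I₁/I₂ = 1160/195 = 5.949, so d₂ = 2.40 × √5.949 = 5.854 m.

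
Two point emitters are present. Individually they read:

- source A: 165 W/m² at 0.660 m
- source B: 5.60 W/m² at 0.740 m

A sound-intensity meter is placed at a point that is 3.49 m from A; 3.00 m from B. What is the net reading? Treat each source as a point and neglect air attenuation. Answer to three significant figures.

By superposition, sum each source's inverse-square contribution:
A: 165 × (0.660/3.49)² = 5.901 W/m²
B: 5.60 × (0.740/3.00)² = 0.3407 W/m²
Total = 5.901 + 0.3407 = 6.242 W/m².

6.24 W/m²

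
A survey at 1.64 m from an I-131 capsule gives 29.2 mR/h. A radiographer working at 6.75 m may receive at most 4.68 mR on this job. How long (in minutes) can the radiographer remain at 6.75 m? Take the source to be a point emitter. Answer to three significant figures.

Intensity scales as (d₁/d₂)², so rate at 6.75 m:
(1.64/6.75)² = 0.05903, so 29.2 × 0.05903 = 1.724 mR/h.
Stay time = 4.68 mR ÷ 1.724 mR/h = 2.715 h = 162.9 min.

163 min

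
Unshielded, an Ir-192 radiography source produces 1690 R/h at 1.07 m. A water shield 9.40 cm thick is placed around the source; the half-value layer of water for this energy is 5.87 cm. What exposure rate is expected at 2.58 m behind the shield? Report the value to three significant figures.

Distance alone: (1.07/2.58)² = 0.1720, so 1690 × 0.1720 = 290.7 R/h.
Shield: 9.40/5.87 = 1.601 half-value layers → attenuation 2^(−1.601) = 0.3296.
Combined: 290.7 × 0.3296 = 95.81 R/h.

95.8 R/h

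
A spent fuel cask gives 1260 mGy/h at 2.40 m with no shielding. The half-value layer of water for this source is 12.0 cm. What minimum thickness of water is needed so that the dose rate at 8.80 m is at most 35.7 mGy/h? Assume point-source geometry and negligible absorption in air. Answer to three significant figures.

16.7 cm

At 8.80 m, distance alone gives (2.40/8.80)² = 0.07438, so 1260 × 0.07438 = 93.72 mGy/h.
Further attenuation needed: 93.72/35.7 = 2.625.
n = log₂(2.625) = 1.392 half-value layers.
Thickness = 1.392 × 12.0 cm = 16.70 cm.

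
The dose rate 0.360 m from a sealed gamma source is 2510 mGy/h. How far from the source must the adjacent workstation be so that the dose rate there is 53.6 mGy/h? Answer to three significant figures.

2.46 m

Using I₁d₁² = I₂d₂², d₂ = d₁·√(I₁/I₂).
I₁/I₂ = 2510/53.6 = 46.83, so d₂ = 0.360 × √46.83 = 2.464 m.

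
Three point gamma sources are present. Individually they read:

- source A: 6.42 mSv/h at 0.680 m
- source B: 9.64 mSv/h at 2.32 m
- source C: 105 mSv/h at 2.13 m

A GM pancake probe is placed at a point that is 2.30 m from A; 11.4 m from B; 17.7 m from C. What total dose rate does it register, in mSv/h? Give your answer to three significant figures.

2.48 mSv/h

Each source contributes Iᵢ·(dᵢ/rᵢ)²; contributions add.
A: 6.42 × (0.680/2.30)² = 0.5612 mSv/h
B: 9.64 × (2.32/11.4)² = 0.3992 mSv/h
C: 105 × (2.13/17.7)² = 1.521 mSv/h
Total = 0.5612 + 0.3992 + 1.521 = 2.481 mSv/h.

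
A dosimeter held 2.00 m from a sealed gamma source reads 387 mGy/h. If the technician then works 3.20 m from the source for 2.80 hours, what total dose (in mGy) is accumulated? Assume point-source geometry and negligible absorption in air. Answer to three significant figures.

Applying the 1/r² law, rate at 3.20 m:
(2.00/3.20)² = 0.3906, so 387 × 0.3906 = 151.2 mGy/h.
Dose = rate × time = 151.2 mGy/h × 2.800 h = 423.4 mGy.

423 mGy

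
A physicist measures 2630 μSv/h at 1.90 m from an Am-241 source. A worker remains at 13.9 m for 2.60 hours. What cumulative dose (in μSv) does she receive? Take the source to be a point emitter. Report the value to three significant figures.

Since intensity falls as 1/r², rate at 13.9 m:
2630 × (1.90/13.9)² = 2630 × 0.01868 = 49.13 μSv/h.
Dose = rate × time = 49.13 μSv/h × 2.600 h = 127.7 μSv.

128 μSv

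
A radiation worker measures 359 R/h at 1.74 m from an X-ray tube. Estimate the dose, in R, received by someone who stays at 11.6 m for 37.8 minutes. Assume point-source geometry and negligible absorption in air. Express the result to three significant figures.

By the inverse-square law, rate at 11.6 m:
359 × (1.74/11.6)² = 359 × 0.02250 = 8.078 R/h.
Dose = rate × time = 8.078 R/h × 0.6300 h = 5.089 R.

5.09 R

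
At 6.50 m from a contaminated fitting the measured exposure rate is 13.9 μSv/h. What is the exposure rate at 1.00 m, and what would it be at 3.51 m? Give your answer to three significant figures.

587 μSv/h; 47.7 μSv/h

Applying the 1/r² law,
At 1.00 m: 13.9 × (6.50/1.00)² = 13.9 × 42.25 = 587.3 μSv/h
At 3.51 m: (1.00/3.51)² = 0.08117, so 587.3 × 0.08117 = 47.67 μSv/h.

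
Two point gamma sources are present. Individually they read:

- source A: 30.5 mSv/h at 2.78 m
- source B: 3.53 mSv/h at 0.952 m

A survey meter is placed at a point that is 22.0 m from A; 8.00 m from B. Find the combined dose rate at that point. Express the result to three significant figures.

0.537 mSv/h

By superposition, sum each source's inverse-square contribution:
A: 30.5 × (2.78/22.0)² = 0.4870 mSv/h
B: 3.53 × (0.952/8.00)² = 0.04999 mSv/h
Total = 0.4870 + 0.04999 = 0.5370 mSv/h.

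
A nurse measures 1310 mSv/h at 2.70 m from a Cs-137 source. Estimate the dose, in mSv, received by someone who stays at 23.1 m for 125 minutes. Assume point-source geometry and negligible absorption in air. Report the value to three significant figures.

By the inverse-square law, rate at 23.1 m:
1310 × (2.70/23.1)² = 1310 × 0.01366 = 17.89 mSv/h.
Dose = rate × time = 17.89 mSv/h × 2.083 h = 37.26 mSv.

37.3 mSv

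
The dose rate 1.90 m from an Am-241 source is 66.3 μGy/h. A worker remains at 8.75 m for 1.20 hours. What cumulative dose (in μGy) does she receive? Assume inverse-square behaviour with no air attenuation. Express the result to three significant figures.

By the inverse-square law, rate at 8.75 m:
(1.90/8.75)² = 0.04715, so 66.3 × 0.04715 = 3.126 μGy/h.
Dose = rate × time = 3.126 μGy/h × 1.200 h = 3.751 μGy.

3.75 μGy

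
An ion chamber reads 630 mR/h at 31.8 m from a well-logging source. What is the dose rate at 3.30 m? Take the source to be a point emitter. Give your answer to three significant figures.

Using I₁d₁² = I₂d₂², the rate at 3.30 m is
630 × (31.8/3.30)² = 630 × 92.86 = 58500 mR/h.

58500 mR/h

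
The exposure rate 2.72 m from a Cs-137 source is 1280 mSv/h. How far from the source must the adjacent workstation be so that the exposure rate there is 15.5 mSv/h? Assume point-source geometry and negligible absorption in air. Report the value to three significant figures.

24.7 m

Since intensity falls as 1/r², d₂ = d₁·√(I₁/I₂).
I₁/I₂ = 1280/15.5 = 82.58, so d₂ = 2.72 × √82.58 = 24.72 m.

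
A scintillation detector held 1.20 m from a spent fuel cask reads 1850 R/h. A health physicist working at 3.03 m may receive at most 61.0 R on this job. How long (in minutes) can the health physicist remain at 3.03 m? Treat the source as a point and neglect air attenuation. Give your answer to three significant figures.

Intensity scales as (d₁/d₂)², so rate at 3.03 m:
(1.20/3.03)² = 0.1568, so 1850 × 0.1568 = 290.1 R/h.
Stay time = 61.0 R ÷ 290.1 R/h = 0.2103 h = 12.62 min.

12.6 min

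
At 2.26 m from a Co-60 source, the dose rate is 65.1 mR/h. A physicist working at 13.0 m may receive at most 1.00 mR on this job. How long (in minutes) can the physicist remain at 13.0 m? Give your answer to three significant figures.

30.5 min

Using I₁d₁² = I₂d₂², rate at 13.0 m:
(2.26/13.0)² = 0.03022, so 65.1 × 0.03022 = 1.967 mR/h.
Stay time = 1.00 mR ÷ 1.967 mR/h = 0.5084 h = 30.50 min.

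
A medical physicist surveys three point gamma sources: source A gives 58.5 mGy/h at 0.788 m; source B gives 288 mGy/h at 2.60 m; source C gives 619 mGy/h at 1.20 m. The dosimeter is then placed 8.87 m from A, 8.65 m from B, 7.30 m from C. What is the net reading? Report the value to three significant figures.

43.2 mGy/h

Each source contributes Iᵢ·(dᵢ/rᵢ)²; contributions add.
A: 58.5 × (0.788/8.87)² = 0.4617 mGy/h
B: 288 × (2.60/8.65)² = 26.02 mGy/h
C: 619 × (1.20/7.30)² = 16.73 mGy/h
Total = 0.4617 + 26.02 + 16.73 = 43.21 mGy/h.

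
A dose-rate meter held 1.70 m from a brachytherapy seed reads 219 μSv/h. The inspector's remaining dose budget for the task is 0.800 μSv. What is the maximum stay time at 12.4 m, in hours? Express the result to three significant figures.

0.194 h

Intensity scales as (d₁/d₂)², so rate at 12.4 m:
(1.70/12.4)² = 0.01880, so 219 × 0.01880 = 4.117 μSv/h.
Stay time = 0.800 μSv ÷ 4.117 μSv/h = 0.1943 h.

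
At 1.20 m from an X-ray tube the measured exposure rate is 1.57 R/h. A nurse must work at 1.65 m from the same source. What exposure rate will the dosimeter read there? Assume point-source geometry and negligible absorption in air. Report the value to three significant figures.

Intensity scales as (d₁/d₂)², so scaling from 1.20 m to 1.65 m:
(1.20/1.65)² = 0.5289, so 1.57 × 0.5289 = 0.8304 R/h.

0.830 R/h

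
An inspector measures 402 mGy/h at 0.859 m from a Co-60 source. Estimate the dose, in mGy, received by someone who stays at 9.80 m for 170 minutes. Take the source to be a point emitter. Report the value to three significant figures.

Since intensity falls as 1/r², rate at 9.80 m:
(0.859/9.80)² = 0.007683, so 402 × 0.007683 = 3.089 mGy/h.
Dose = rate × time = 3.089 mGy/h × 2.833 h = 8.751 mGy.

8.75 mGy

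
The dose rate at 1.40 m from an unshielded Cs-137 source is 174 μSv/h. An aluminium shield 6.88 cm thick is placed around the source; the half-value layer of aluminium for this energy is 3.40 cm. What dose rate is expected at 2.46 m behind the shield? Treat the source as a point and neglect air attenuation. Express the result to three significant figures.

13.9 μSv/h

Distance alone: (1.40/2.46)² = 0.3239, so 174 × 0.3239 = 56.36 μSv/h.
Shield: 6.88/3.40 = 2.024 half-value layers → attenuation 2^(−2.024) = 0.2459.
Combined: 56.36 × 0.2459 = 13.86 μSv/h.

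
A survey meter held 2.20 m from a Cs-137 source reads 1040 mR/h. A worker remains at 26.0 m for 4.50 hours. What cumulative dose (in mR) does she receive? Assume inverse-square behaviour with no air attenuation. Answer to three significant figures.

Since intensity falls as 1/r², rate at 26.0 m:
1040 × (2.20/26.0)² = 1040 × 0.007160 = 7.446 mR/h.
Dose = rate × time = 7.446 mR/h × 4.500 h = 33.51 mR.

33.5 mR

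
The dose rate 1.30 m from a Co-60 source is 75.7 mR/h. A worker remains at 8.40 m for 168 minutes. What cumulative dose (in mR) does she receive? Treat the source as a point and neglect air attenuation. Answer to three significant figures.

5.08 mR

Applying the 1/r² law, rate at 8.40 m:
75.7 × (1.30/8.40)² = 75.7 × 0.02395 = 1.813 mR/h.
Dose = rate × time = 1.813 mR/h × 2.800 h = 5.076 mR.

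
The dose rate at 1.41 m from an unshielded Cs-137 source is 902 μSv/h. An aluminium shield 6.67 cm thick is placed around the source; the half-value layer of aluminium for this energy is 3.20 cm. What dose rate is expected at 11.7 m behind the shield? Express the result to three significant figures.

Distance alone: (1.41/11.7)² = 0.01452, so 902 × 0.01452 = 13.10 μSv/h.
Shield: 6.67/3.20 = 2.084 half-value layers → attenuation 2^(−2.084) = 0.2359.
Combined: 13.10 × 0.2359 = 3.090 μSv/h.

3.09 μSv/h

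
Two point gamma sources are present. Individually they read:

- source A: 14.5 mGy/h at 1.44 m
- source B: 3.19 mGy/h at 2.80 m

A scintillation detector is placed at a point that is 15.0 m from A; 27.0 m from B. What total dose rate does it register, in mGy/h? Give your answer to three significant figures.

Each source contributes Iᵢ·(dᵢ/rᵢ)²; contributions add.
A: 14.5 × (1.44/15.0)² = 0.1336 mGy/h
B: 3.19 × (2.80/27.0)² = 0.03431 mGy/h
Total = 0.1336 + 0.03431 = 0.1679 mGy/h.

0.168 mGy/h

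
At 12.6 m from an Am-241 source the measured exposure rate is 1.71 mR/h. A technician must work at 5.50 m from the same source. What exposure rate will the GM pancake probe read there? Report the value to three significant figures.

Intensity scales as (d₁/d₂)², so scaling from 12.6 m to 5.50 m:
(12.6/5.50)² = 5.248, so 1.71 × 5.248 = 8.974 mR/h.

8.97 mR/h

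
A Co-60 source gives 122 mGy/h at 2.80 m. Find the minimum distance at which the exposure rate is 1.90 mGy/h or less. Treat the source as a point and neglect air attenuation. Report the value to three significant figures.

By the inverse-square law, d₂ = d₁·√(I₁/I₂).
I₁/I₂ = 122/1.90 = 64.21, so d₂ = 2.80 × √64.21 = 22.44 m.

22.4 m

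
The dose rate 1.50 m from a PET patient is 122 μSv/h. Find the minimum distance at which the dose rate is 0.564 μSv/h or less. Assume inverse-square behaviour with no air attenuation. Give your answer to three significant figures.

22.1 m

By the inverse-square law, d₂ = d₁·√(I₁/I₂).
I₁/I₂ = 122/0.564 = 216.3, so d₂ = 1.50 × √216.3 = 22.06 m.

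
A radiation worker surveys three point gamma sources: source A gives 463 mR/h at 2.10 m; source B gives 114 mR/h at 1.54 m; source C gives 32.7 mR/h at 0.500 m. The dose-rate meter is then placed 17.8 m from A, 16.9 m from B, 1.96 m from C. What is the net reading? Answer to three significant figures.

9.52 mR/h

Each source contributes Iᵢ·(dᵢ/rᵢ)²; contributions add.
A: 463 × (2.10/17.8)² = 6.444 mR/h
B: 114 × (1.54/16.9)² = 0.9466 mR/h
C: 32.7 × (0.500/1.96)² = 2.128 mR/h
Total = 6.444 + 0.9466 + 2.128 = 9.519 mR/h.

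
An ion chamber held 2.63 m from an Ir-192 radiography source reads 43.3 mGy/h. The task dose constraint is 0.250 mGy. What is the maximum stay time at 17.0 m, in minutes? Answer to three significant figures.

14.5 min

Applying the 1/r² law, rate at 17.0 m:
43.3 × (2.63/17.0)² = 43.3 × 0.02393 = 1.036 mGy/h.
Stay time = 0.250 mGy ÷ 1.036 mGy/h = 0.2413 h = 14.48 min.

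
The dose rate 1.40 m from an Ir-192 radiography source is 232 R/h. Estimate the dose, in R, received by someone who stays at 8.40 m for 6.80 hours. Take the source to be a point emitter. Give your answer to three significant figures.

By the inverse-square law, rate at 8.40 m:
(1.40/8.40)² = 0.02778, so 232 × 0.02778 = 6.445 R/h.
Dose = rate × time = 6.445 R/h × 6.800 h = 43.83 R.

43.8 R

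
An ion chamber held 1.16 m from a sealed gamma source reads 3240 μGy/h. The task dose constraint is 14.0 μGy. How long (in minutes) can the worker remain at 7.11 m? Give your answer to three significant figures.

Using I₁d₁² = I₂d₂², rate at 7.11 m:
(1.16/7.11)² = 0.02662, so 3240 × 0.02662 = 86.25 μGy/h.
Stay time = 14.0 μGy ÷ 86.25 μGy/h = 0.1623 h = 9.738 min.

9.74 min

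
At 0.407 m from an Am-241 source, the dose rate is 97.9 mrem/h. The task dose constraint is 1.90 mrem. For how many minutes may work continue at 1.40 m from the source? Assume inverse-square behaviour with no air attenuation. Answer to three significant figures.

13.8 min

Applying the 1/r² law, rate at 1.40 m:
97.9 × (0.407/1.40)² = 97.9 × 0.08451 = 8.274 mrem/h.
Stay time = 1.90 mrem ÷ 8.274 mrem/h = 0.2296 h = 13.78 min.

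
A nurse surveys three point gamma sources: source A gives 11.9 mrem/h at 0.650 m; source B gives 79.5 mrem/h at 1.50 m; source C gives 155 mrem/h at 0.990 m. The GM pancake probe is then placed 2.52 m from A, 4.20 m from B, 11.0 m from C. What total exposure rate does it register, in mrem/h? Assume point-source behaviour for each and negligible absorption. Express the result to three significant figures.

By superposition, sum each source's inverse-square contribution:
A: 11.9 × (0.650/2.52)² = 0.7917 mrem/h
B: 79.5 × (1.50/4.20)² = 10.14 mrem/h
C: 155 × (0.990/11.0)² = 1.255 mrem/h
Total = 0.7917 + 10.14 + 1.255 = 12.19 mrem/h.

12.2 mrem/h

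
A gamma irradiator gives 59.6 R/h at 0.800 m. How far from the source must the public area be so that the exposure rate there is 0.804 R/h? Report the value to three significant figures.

6.89 m

Applying the 1/r² law, d₂ = d₁·√(I₁/I₂).
I₁/I₂ = 59.6/0.804 = 74.13, so d₂ = 0.800 × √74.13 = 6.888 m.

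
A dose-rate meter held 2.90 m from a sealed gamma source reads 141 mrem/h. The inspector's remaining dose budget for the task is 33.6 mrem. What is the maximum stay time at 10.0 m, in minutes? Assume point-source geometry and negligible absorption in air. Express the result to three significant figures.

Intensity scales as (d₁/d₂)², so rate at 10.0 m:
141 × (2.90/10.0)² = 141 × 0.08410 = 11.86 mrem/h.
Stay time = 33.6 mrem ÷ 11.86 mrem/h = 2.833 h = 170.0 min.

170 min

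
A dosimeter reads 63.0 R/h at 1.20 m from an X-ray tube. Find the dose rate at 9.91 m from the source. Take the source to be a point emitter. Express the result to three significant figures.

Since intensity falls as 1/r², the rate at 9.91 m is
63.0 × (1.20/9.91)² = 63.0 × 0.01466 = 0.9236 R/h.

0.924 R/h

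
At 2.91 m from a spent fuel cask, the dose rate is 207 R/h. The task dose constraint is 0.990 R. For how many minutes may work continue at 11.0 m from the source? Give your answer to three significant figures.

Applying the 1/r² law, rate at 11.0 m:
(2.91/11.0)² = 0.06998, so 207 × 0.06998 = 14.49 R/h.
Stay time = 0.990 R ÷ 14.49 R/h = 0.06832 h = 4.099 min.

4.10 min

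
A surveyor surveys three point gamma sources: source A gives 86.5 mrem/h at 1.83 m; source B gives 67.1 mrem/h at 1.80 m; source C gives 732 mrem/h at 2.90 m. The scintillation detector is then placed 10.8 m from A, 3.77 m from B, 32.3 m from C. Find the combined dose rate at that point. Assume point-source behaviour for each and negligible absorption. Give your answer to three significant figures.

Each source contributes Iᵢ·(dᵢ/rᵢ)²; contributions add.
A: 86.5 × (1.83/10.8)² = 2.484 mrem/h
B: 67.1 × (1.80/3.77)² = 15.30 mrem/h
C: 732 × (2.90/32.3)² = 5.901 mrem/h
Total = 2.484 + 15.30 + 5.901 = 23.69 mrem/h.

23.7 mrem/h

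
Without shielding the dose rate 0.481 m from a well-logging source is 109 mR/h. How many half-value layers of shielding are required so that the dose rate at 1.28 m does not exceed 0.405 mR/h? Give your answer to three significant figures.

5.25 half-value layers

At 1.28 m, distance alone gives (0.481/1.28)² = 0.1412, so 109 × 0.1412 = 15.39 mR/h.
Further attenuation needed: 15.39/0.405 = 38.00.
n = log₂(38.00) = 5.248 half-value layers.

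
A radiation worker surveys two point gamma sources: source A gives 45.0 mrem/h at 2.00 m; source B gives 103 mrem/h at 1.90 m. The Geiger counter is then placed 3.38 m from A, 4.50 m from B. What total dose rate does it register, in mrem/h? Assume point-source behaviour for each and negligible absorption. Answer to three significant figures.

Each source contributes Iᵢ·(dᵢ/rᵢ)²; contributions add.
A: 45.0 × (2.00/3.38)² = 15.76 mrem/h
B: 103 × (1.90/4.50)² = 18.36 mrem/h
Total = 15.76 + 18.36 = 34.12 mrem/h.

34.1 mrem/h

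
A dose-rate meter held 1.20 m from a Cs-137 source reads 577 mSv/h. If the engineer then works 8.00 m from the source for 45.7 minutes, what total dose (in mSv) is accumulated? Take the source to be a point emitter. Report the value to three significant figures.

By the inverse-square law, rate at 8.00 m:
(1.20/8.00)² = 0.02250, so 577 × 0.02250 = 12.98 mSv/h.
Dose = rate × time = 12.98 mSv/h × 0.7617 h = 9.887 mSv.

9.89 mSv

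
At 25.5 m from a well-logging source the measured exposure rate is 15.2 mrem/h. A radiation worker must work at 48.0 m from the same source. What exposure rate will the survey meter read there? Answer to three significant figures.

4.29 mrem/h

By the inverse-square law, scaling from 25.5 m to 48.0 m:
15.2 × (25.5/48.0)² = 15.2 × 0.2822 = 4.289 mrem/h.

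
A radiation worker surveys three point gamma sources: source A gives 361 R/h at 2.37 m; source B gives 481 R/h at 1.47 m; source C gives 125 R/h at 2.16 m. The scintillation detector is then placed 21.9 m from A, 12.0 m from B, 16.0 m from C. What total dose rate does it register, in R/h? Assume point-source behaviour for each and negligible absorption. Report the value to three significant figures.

13.7 R/h

By superposition, sum each source's inverse-square contribution:
A: 361 × (2.37/21.9)² = 4.228 R/h
B: 481 × (1.47/12.0)² = 7.218 R/h
C: 125 × (2.16/16.0)² = 2.278 R/h
Total = 4.228 + 7.218 + 2.278 = 13.72 R/h.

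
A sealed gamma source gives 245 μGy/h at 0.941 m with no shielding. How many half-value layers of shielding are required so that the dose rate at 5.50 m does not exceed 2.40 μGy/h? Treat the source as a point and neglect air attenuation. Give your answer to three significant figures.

At 5.50 m, distance alone gives 245 × (0.941/5.50)² = 245 × 0.02927 = 7.171 μGy/h.
Further attenuation needed: 7.171/2.40 = 2.988.
n = log₂(2.988) = 1.579 half-value layers.

1.58 half-value layers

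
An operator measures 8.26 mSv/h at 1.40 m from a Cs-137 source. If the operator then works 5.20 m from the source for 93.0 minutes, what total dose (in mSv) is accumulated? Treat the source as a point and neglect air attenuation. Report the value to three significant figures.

0.928 mSv

Intensity scales as (d₁/d₂)², so rate at 5.20 m:
8.26 × (1.40/5.20)² = 8.26 × 0.07249 = 0.5988 mSv/h.
Dose = rate × time = 0.5988 mSv/h × 1.550 h = 0.9281 mSv.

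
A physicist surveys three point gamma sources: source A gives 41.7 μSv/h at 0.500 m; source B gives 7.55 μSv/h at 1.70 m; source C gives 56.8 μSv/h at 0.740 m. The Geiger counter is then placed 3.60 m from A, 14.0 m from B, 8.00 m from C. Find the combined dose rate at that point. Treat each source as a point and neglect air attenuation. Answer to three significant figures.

1.40 μSv/h

By superposition, sum each source's inverse-square contribution:
A: 41.7 × (0.500/3.60)² = 0.8044 μSv/h
B: 7.55 × (1.70/14.0)² = 0.1113 μSv/h
C: 56.8 × (0.740/8.00)² = 0.4860 μSv/h
Total = 0.8044 + 0.1113 + 0.4860 = 1.402 μSv/h.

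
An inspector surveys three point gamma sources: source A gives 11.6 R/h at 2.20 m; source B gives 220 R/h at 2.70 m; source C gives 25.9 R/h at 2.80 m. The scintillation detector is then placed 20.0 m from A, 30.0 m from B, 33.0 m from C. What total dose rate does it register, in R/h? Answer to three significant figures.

Each source contributes Iᵢ·(dᵢ/rᵢ)²; contributions add.
A: 11.6 × (2.20/20.0)² = 0.1404 R/h
B: 220 × (2.70/30.0)² = 1.782 R/h
C: 25.9 × (2.80/33.0)² = 0.1865 R/h
Total = 0.1404 + 1.782 + 0.1865 = 2.109 R/h.

2.11 R/h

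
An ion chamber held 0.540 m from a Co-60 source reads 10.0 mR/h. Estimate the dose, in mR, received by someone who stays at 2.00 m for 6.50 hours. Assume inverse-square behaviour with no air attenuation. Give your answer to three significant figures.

Since intensity falls as 1/r², rate at 2.00 m:
(0.540/2.00)² = 0.07290, so 10.0 × 0.07290 = 0.7290 mR/h.
Dose = rate × time = 0.7290 mR/h × 6.500 h = 4.739 mR.

4.74 mR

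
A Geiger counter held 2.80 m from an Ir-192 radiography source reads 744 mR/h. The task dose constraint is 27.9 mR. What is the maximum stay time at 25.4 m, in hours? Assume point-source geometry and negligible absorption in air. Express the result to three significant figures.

3.09 h

By the inverse-square law, rate at 25.4 m:
(2.80/25.4)² = 0.01215, so 744 × 0.01215 = 9.040 mR/h.
Stay time = 27.9 mR ÷ 9.040 mR/h = 3.086 h.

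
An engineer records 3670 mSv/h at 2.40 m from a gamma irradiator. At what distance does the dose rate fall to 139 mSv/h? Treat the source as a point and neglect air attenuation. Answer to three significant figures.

12.3 m

Intensity scales as (d₁/d₂)², so d₂ = d₁·√(I₁/I₂).
I₁/I₂ = 3670/139 = 26.40, so d₂ = 2.40 × √26.40 = 12.33 m.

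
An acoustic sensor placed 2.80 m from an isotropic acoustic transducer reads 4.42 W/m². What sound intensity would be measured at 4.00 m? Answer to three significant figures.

2.17 W/m²

Since intensity falls as 1/r², scaling from 2.80 m to 4.00 m:
(2.80/4.00)² = 0.4900, so 4.42 × 0.4900 = 2.166 W/m².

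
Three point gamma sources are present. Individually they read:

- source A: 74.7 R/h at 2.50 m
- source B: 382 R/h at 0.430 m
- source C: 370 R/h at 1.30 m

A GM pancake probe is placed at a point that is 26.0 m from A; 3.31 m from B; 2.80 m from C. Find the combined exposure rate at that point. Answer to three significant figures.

86.9 R/h

By superposition, sum each source's inverse-square contribution:
A: 74.7 × (2.50/26.0)² = 0.6906 R/h
B: 382 × (0.430/3.31)² = 6.447 R/h
C: 370 × (1.30/2.80)² = 79.76 R/h
Total = 0.6906 + 6.447 + 79.76 = 86.90 R/h.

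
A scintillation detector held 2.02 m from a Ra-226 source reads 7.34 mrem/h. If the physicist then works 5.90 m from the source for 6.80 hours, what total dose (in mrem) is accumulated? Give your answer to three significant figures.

Using I₁d₁² = I₂d₂², rate at 5.90 m:
(2.02/5.90)² = 0.1172, so 7.34 × 0.1172 = 0.8602 mrem/h.
Dose = rate × time = 0.8602 mrem/h × 6.800 h = 5.849 mrem.

5.85 mrem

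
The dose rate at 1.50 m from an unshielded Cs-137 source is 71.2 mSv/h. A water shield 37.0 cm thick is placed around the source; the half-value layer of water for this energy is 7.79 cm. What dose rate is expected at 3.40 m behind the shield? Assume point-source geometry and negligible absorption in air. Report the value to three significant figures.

Distance alone: 71.2 × (1.50/3.40)² = 71.2 × 0.1946 = 13.86 mSv/h.
Shield: 37.0/7.79 = 4.750 half-value layers → attenuation 2^(−4.750) = 0.03716.
Combined: 13.86 × 0.03716 = 0.5150 mSv/h.

0.515 mSv/h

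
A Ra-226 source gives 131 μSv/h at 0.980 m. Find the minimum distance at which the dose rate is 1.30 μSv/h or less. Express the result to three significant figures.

Using I₁d₁² = I₂d₂², d₂ = d₁·√(I₁/I₂).
I₁/I₂ = 131/1.30 = 100.8, so d₂ = 0.980 × √100.8 = 9.839 m.

9.84 m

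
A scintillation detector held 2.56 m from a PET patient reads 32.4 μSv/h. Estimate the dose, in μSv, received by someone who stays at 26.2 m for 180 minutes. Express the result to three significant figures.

By the inverse-square law, rate at 26.2 m:
(2.56/26.2)² = 0.009547, so 32.4 × 0.009547 = 0.3093 μSv/h.
Dose = rate × time = 0.3093 μSv/h × 3.000 h = 0.9279 μSv.

0.928 μSv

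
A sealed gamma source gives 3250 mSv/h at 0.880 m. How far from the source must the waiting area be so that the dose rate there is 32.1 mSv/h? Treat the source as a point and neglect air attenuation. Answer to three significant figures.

Intensity scales as (d₁/d₂)², so d₂ = d₁·√(I₁/I₂).
I₁/I₂ = 3250/32.1 = 101.2, so d₂ = 0.880 × √101.2 = 8.853 m.

8.85 m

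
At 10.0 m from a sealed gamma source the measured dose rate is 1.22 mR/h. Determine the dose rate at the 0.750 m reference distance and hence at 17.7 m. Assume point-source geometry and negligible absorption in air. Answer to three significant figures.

217 mR/h; 0.389 mR/h

Applying the 1/r² law,
At 0.750 m: 1.22 × (10.0/0.750)² = 1.22 × 177.8 = 216.9 mR/h
At 17.7 m: 216.9 × (0.750/17.7)² = 216.9 × 0.001795 = 0.3893 mR/h.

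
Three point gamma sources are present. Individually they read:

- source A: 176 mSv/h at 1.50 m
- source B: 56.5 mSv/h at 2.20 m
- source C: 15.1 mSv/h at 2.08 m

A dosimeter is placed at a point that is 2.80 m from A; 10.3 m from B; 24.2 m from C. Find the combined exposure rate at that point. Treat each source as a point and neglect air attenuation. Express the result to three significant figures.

53.2 mSv/h

By superposition, sum each source's inverse-square contribution:
A: 176 × (1.50/2.80)² = 50.51 mSv/h
B: 56.5 × (2.20/10.3)² = 2.578 mSv/h
C: 15.1 × (2.08/24.2)² = 0.1116 mSv/h
Total = 50.51 + 2.578 + 0.1116 = 53.20 mSv/h.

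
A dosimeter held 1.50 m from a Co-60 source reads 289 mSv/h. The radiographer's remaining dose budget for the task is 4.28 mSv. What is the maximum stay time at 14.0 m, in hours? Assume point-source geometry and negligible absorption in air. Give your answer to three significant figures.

1.29 h

By the inverse-square law, rate at 14.0 m:
289 × (1.50/14.0)² = 289 × 0.01148 = 3.318 mSv/h.
Stay time = 4.28 mSv ÷ 3.318 mSv/h = 1.290 h.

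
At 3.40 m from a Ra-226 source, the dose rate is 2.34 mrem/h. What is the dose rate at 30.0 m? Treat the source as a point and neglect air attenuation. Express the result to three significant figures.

0.0301 mrem/h

Intensity scales as (d₁/d₂)², so the rate at 30.0 m is
2.34 × (3.40/30.0)² = 2.34 × 0.01284 = 0.03005 mrem/h.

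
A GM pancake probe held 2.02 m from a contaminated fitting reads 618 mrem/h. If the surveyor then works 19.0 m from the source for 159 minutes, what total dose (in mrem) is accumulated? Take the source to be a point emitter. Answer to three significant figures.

Using I₁d₁² = I₂d₂², rate at 19.0 m:
(2.02/19.0)² = 0.01130, so 618 × 0.01130 = 6.983 mrem/h.
Dose = rate × time = 6.983 mrem/h × 2.650 h = 18.50 mrem.

18.5 mrem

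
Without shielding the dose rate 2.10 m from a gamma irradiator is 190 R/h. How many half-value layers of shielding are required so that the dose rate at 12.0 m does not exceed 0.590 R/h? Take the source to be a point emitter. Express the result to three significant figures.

At 12.0 m, distance alone gives 190 × (2.10/12.0)² = 190 × 0.03063 = 5.820 R/h.
Further attenuation needed: 5.820/0.590 = 9.864.
n = log₂(9.864) = 3.302 half-value layers.

3.30 half-value layers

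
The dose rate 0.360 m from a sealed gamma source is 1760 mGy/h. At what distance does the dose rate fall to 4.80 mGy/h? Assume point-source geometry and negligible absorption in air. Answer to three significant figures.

6.89 m

Applying the 1/r² law, d₂ = d₁·√(I₁/I₂).
I₁/I₂ = 1760/4.80 = 366.7, so d₂ = 0.360 × √366.7 = 6.894 m.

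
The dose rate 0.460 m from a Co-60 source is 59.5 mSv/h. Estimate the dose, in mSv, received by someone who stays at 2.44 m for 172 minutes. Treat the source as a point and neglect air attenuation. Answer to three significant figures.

6.06 mSv

By the inverse-square law, rate at 2.44 m:
(0.460/2.44)² = 0.03554, so 59.5 × 0.03554 = 2.115 mSv/h.
Dose = rate × time = 2.115 mSv/h × 2.867 h = 6.064 mSv.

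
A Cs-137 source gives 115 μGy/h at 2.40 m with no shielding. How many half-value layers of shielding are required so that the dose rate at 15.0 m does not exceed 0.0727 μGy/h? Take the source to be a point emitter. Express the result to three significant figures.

5.34 half-value layers

At 15.0 m, distance alone gives (2.40/15.0)² = 0.02560, so 115 × 0.02560 = 2.944 μGy/h.
Further attenuation needed: 2.944/0.0727 = 40.50.
n = log₂(40.50) = 5.340 half-value layers.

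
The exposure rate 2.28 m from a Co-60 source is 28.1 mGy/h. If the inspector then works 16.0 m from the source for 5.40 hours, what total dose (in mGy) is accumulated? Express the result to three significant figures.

3.08 mGy

By the inverse-square law, rate at 16.0 m:
28.1 × (2.28/16.0)² = 28.1 × 0.02031 = 0.5707 mGy/h.
Dose = rate × time = 0.5707 mGy/h × 5.400 h = 3.082 mGy.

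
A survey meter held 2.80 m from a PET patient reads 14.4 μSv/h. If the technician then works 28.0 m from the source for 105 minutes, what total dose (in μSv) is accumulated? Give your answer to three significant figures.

0.252 μSv

Intensity scales as (d₁/d₂)², so rate at 28.0 m:
(2.80/28.0)² = 0.01000, so 14.4 × 0.01000 = 0.1440 μSv/h.
Dose = rate × time = 0.1440 μSv/h × 1.750 h = 0.2520 μSv.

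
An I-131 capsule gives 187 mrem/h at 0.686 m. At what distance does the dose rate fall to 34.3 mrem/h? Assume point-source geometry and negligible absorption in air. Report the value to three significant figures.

Applying the 1/r² law, d₂ = d₁·√(I₁/I₂).
I₁/I₂ = 187/34.3 = 5.452, so d₂ = 0.686 × √5.452 = 1.602 m.

1.60 m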